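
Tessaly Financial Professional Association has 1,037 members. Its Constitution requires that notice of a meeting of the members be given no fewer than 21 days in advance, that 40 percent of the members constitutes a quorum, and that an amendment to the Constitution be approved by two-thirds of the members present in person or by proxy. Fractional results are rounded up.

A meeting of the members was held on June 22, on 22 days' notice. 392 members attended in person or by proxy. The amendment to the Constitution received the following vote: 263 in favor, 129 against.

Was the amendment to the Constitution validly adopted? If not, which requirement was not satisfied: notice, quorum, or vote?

Notice: 22 days given; 21 required. Satisfied.
Quorum: 40% of 1,037 = 414.80, rounded up to 415; 392 present. Not satisfied.
Vote: requires two-thirds of those present (392); 2/3 of 392 = 261.33, rounded up to 262, so 262 needed; 263 in favor. Satisfied.

Invalid — quorum requirement not satisfied.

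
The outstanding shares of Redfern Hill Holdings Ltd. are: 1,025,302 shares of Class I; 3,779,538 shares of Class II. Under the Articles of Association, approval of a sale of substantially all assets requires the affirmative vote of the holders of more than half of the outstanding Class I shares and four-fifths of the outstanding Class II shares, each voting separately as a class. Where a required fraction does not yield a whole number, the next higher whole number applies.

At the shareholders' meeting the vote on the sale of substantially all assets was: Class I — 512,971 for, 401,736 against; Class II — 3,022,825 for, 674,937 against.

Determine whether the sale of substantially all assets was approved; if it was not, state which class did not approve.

Class I: a majority of 1025302 is 512652; 512,652 required, 512,971 in favor — approved.
Class II: 4/5 of 3779538 = 3023630.40, rounded up to 3023631; 3,023,631 required, 3,022,825 in favor — not approved.

Not approved — the Class II shares did not give the required vote.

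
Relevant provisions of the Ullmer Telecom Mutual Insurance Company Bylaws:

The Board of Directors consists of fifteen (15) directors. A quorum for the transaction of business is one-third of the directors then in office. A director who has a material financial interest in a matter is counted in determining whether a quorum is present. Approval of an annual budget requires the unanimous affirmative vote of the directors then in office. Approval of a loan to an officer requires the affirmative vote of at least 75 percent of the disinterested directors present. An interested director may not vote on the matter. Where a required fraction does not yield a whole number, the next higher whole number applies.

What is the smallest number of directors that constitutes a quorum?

5

1/3 of 15 = 5.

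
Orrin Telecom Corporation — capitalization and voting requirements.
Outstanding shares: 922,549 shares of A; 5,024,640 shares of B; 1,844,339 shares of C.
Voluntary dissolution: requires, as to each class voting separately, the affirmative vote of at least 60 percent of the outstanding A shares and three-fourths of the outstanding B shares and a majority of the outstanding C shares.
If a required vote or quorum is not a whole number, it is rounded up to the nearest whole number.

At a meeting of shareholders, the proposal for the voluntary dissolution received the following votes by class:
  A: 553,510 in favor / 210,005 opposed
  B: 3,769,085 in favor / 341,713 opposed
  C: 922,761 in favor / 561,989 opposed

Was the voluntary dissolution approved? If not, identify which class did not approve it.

A: 3/5 of 922549 = 553529.40, rounded up to 553530; 553,530 required, 553,510 in favor — not approved.
B: 3/4 of 5024640 = 3768480; 3,768,480 required, 3,769,085 in favor — approved.
C: a majority of 1844339 is 922170; 922,170 required, 922,761 in favor — approved.

Not approved — the A shares did not give the required vote.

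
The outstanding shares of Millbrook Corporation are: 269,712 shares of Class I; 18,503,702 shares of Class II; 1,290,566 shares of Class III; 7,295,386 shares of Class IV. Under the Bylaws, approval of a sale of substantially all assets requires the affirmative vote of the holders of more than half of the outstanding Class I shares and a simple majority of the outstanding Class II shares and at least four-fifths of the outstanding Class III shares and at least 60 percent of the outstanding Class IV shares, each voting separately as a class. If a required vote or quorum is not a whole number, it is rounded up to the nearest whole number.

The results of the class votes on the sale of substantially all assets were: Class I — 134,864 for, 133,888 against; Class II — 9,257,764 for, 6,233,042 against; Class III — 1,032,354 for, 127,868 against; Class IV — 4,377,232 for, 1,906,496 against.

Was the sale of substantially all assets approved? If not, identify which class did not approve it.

Class I: a majority of 269712 is 134857; 134,857 required, 134,864 in favor — approved.
Class II: a majority of 18503702 is 9251852; 9,251,852 required, 9,257,764 in favor — approved.
Class III: 4/5 of 1290566 = 1032452.80, rounded up to 1032453; 1,032,453 required, 1,032,354 in favor — not approved.
Class IV: 3/5 of 7295386 = 4377231.60, rounded up to 4377232; 4,377,232 required, 4,377,232 in favor — approved.

Not approved — the Class III shares did not give the required vote.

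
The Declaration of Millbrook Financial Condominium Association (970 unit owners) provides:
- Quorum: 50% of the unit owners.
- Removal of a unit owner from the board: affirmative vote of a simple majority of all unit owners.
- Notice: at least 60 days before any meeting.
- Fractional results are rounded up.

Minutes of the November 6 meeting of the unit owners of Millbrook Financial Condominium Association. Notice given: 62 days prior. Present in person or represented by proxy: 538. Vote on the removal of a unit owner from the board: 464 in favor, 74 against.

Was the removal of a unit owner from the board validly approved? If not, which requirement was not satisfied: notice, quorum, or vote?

Notice: 62 days given; 60 required. Satisfied.
Quorum: 50% of 970 = 485; 538 present. Satisfied.
Vote: requires a majority of all unit owners (970); a majority of 970 is 486, so 486 needed; 464 in favor. Not satisfied.

Invalid — vote requirement not satisfied.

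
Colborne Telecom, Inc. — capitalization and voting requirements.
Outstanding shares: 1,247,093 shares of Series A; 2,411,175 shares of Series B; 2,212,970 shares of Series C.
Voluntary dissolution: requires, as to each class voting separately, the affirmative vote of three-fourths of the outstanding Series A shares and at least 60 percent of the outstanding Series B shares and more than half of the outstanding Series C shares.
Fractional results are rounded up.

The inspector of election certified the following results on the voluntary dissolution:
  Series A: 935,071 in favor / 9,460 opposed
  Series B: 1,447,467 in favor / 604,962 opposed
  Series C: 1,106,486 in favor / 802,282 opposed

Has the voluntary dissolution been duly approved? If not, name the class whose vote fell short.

Not approved — the Series A shares did not give the required vote.

Series A: 3/4 of 1247093 = 935319.75, rounded up to 935320; 935,320 required, 935,071 in favor — not approved.
Series B: 3/5 of 2411175 = 1446705; 1,446,705 required, 1,447,467 in favor — approved.
Series C: a majority of 2212970 is 1106486; 1,106,486 required, 1,106,486 in favor — approved.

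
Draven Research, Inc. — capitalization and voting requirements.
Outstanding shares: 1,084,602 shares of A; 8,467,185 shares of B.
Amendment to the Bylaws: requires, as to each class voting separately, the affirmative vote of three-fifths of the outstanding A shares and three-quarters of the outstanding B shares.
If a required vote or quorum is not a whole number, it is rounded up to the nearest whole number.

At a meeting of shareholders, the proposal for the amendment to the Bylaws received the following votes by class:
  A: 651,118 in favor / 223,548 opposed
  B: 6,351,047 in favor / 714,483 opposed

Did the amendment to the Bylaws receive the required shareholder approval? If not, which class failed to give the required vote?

Approved — every class gave the required vote.

A: 3/5 of 1084602 = 650761.20, rounded up to 650762; 650,762 required, 651,118 in favor — approved.
B: 3/4 of 8467185 = 6350388.75, rounded up to 6350389; 6,350,389 required, 6,351,047 in favor — approved.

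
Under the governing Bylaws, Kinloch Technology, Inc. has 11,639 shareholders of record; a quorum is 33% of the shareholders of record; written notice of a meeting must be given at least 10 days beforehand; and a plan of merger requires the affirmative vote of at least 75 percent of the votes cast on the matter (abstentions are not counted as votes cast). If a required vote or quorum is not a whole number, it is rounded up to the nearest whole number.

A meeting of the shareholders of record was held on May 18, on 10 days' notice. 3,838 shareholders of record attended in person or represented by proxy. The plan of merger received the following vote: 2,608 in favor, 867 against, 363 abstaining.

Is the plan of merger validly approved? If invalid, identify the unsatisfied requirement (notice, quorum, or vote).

Notice: 10 days given; 10 required. Satisfied.
Quorum: 33% of 11,639 = 3,840.87, rounded up to 3,841; 3,838 present. Not satisfied.
Vote: requires three-fourths of the votes cast (3,838 − 363 abstaining = 3,475); 3/4 of 3475 = 2606.25, rounded up to 2607, so 2,607 needed; 2,608 in favor. Satisfied.

Invalid — quorum requirement not satisfied.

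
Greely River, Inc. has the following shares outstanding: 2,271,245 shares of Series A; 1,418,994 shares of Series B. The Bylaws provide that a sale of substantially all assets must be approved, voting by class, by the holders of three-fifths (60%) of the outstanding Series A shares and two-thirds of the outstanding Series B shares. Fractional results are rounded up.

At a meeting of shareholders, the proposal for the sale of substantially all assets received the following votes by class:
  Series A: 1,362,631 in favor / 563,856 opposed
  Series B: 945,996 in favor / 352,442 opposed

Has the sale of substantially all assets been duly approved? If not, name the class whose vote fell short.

Series A: 3/5 of 2271245 = 1362747; 1,362,747 required, 1,362,631 in favor — not approved.
Series B: 2/3 of 1418994 = 945996; 945,996 required, 945,996 in favor — approved.

Not approved — the Series A shares did not give the required vote.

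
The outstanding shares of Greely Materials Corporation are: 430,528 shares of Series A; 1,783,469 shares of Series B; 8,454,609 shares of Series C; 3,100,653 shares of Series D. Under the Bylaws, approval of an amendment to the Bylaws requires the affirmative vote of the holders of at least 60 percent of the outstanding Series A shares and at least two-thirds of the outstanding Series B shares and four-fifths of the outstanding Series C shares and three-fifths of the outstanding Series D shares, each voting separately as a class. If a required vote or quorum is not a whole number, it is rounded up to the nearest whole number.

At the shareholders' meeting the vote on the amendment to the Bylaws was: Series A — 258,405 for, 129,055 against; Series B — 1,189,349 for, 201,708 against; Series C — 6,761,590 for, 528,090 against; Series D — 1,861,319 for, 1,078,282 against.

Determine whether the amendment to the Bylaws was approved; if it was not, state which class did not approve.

Not approved — the Series C shares did not give the required vote.

Series A: 3/5 of 430528 = 258316.80, rounded up to 258317; 258,317 required, 258,405 in favor — approved.
Series B: 2/3 of 1783469 = 1188979.33, rounded up to 1188980; 1,188,980 required, 1,189,349 in favor — approved.
Series C: 4/5 of 8454609 = 6763687.20, rounded up to 6763688; 6,763,688 required, 6,761,590 in favor — not approved.
Series D: 3/5 of 3100653 = 1860391.80, rounded up to 1860392; 1,860,392 required, 1,861,319 in favor — approved.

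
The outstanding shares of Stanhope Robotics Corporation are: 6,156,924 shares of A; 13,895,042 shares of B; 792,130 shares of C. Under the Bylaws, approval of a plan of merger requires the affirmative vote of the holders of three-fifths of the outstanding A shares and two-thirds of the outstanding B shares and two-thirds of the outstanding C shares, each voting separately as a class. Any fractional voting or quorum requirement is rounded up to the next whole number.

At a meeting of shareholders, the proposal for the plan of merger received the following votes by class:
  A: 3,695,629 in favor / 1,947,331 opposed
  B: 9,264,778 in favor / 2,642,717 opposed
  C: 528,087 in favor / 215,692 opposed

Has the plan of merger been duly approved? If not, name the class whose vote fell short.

Approved — every class gave the required vote.

A: 3/5 of 6156924 = 3694154.40, rounded up to 3694155; 3,694,155 required, 3,695,629 in favor — approved.
B: 2/3 of 13895042 = 9263361.33, rounded up to 9263362; 9,263,362 required, 9,264,778 in favor — approved.
C: 2/3 of 792130 = 528086.67, rounded up to 528087; 528,087 required, 528,087 in favor — approved.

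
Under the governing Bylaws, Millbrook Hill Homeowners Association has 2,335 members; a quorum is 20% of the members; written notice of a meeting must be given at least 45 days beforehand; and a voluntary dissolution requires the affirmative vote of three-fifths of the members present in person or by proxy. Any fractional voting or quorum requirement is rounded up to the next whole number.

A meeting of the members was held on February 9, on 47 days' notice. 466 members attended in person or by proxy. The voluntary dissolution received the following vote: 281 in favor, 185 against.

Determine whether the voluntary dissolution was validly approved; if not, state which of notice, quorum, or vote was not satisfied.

Invalid — quorum requirement not satisfied.

Notice: 47 days given; 45 required. Satisfied.
Quorum: 20% of 2,335 = 467; 466 present. Not satisfied.
Vote: requires three-fifths of those present (466); 3/5 of 466 = 279.60, rounded up to 280, so 280 needed; 281 in favor. Satisfied.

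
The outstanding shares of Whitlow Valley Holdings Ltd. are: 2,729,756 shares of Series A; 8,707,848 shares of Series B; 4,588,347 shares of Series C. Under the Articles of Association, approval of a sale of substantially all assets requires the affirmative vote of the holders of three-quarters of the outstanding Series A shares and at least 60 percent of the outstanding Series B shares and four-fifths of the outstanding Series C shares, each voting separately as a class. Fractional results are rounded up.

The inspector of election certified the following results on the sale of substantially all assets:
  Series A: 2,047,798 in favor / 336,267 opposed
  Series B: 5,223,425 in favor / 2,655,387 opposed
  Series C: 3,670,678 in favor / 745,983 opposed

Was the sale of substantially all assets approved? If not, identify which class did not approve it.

Series A: 3/4 of 2729756 = 2047317; 2,047,317 required, 2,047,798 in favor — approved.
Series B: 3/5 of 8707848 = 5224708.80, rounded up to 5224709; 5,224,709 required, 5,223,425 in favor — not approved.
Series C: 4/5 of 4588347 = 3670677.60, rounded up to 3670678; 3,670,678 required, 3,670,678 in favor — approved.

Not approved — the Series B shares did not give the required vote.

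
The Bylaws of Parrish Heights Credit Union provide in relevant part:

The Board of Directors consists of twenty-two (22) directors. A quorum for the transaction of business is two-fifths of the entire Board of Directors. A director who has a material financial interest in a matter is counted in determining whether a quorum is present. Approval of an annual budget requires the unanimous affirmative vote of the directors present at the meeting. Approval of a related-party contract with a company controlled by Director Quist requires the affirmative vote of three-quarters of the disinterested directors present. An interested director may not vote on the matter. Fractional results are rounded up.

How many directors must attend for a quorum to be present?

9

2/5 of 22 = 8.80, rounded up to 9.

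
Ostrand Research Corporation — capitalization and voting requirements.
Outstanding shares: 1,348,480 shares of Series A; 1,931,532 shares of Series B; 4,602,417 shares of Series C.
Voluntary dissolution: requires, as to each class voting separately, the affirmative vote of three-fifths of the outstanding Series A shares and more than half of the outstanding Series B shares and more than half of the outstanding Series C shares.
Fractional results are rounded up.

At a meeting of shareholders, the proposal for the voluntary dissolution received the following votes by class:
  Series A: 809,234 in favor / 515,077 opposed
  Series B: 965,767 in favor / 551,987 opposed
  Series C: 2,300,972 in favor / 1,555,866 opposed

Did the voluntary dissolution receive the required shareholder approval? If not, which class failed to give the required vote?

Series A: 3/5 of 1348480 = 809088; 809,088 required, 809,234 in favor — approved.
Series B: a majority of 1931532 is 965767; 965,767 required, 965,767 in favor — approved.
Series C: a majority of 4602417 is 2301209; 2,301,209 required, 2,300,972 in favor — not approved.

Not approved — the Series C shares did not give the required vote.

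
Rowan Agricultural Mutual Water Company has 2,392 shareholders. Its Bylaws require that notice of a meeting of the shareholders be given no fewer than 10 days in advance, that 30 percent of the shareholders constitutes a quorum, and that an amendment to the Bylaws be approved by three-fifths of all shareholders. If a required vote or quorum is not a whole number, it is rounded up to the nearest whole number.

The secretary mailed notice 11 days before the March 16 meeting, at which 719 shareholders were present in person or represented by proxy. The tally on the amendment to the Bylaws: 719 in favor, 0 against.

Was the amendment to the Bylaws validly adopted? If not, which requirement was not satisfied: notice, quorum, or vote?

Invalid — vote requirement not satisfied.

Notice: 11 days given; 10 required. Satisfied.
Quorum: 30% of 2,392 = 717.60, rounded up to 718; 719 present. Satisfied.
Vote: requires three-fifths of all shareholders (2,392); 3/5 of 2392 = 1435.20, rounded up to 1436, so 1,436 needed; 719 in favor. Not satisfied.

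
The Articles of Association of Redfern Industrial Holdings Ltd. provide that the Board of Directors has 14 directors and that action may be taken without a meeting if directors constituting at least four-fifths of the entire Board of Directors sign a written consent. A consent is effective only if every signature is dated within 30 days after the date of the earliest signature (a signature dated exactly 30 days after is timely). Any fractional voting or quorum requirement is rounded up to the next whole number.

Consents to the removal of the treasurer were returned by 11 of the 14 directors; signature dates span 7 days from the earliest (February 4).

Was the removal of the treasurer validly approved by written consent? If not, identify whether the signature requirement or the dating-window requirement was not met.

Signatures required: at least four-fifths of 14 — 4/5 of 14 = 11.20, rounded up to 12, so 12 needed; 11 signed. Insufficient.
Dating window: the latest signature is 7 days after the earliest; the limit is 30 days. Within the window.

Not effective — insufficient signatures.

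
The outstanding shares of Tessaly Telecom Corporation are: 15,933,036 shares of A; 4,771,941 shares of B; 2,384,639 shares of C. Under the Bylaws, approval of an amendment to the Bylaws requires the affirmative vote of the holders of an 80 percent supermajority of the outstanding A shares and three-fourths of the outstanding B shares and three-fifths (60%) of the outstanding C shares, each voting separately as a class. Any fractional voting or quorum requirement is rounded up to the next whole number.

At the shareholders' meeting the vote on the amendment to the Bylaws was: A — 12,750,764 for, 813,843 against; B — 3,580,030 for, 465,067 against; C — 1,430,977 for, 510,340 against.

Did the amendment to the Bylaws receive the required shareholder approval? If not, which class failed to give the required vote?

A: 4/5 of 15933036 = 12746428.80, rounded up to 12746429; 12,746,429 required, 12,750,764 in favor — approved.
B: 3/4 of 4771941 = 3578955.75, rounded up to 3578956; 3,578,956 required, 3,580,030 in favor — approved.
C: 3/5 of 2384639 = 1430783.40, rounded up to 1430784; 1,430,784 required, 1,430,977 in favor — approved.

Approved — every class gave the required vote.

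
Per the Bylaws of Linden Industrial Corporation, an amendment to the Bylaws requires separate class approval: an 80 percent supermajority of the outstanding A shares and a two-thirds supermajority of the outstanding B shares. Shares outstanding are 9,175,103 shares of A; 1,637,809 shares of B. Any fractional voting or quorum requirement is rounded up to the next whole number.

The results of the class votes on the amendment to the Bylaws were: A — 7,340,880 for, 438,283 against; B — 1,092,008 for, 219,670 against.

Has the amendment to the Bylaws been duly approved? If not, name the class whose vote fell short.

A: 4/5 of 9175103 = 7340082.40, rounded up to 7340083; 7,340,083 required, 7,340,880 in favor — approved.
B: 2/3 of 1637809 = 1091872.67, rounded up to 1091873; 1,091,873 required, 1,092,008 in favor — approved.

Approved — every class gave the required vote.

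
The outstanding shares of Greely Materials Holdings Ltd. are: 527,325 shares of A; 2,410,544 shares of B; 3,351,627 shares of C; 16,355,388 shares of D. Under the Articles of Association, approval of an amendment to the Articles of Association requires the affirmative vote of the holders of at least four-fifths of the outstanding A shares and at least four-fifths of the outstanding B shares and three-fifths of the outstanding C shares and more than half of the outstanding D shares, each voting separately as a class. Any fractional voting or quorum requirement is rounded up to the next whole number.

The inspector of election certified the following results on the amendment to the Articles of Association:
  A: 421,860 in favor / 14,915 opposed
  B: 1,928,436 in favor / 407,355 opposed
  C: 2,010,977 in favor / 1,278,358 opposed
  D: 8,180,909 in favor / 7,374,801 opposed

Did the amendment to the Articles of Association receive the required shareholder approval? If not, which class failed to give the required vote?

Approved — every class gave the required vote.

A: 4/5 of 527325 = 421860; 421,860 required, 421,860 in favor — approved.
B: 4/5 of 2410544 = 1928435.20, rounded up to 1928436; 1,928,436 required, 1,928,436 in favor — approved.
C: 3/5 of 3351627 = 2010976.20, rounded up to 2010977; 2,010,977 required, 2,010,977 in favor — approved.
D: a majority of 16355388 is 8177695; 8,177,695 required, 8,180,909 in favor — approved.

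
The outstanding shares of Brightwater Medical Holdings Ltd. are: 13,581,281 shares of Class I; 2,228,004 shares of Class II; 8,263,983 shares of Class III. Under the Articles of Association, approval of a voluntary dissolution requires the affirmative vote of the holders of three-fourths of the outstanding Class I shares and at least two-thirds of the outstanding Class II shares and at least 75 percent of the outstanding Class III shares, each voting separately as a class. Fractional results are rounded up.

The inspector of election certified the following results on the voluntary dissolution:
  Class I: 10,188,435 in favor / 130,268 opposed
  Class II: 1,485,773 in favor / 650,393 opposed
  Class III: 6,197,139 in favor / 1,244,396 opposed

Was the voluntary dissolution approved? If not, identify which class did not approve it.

Class I: 3/4 of 13581281 = 10185960.75, rounded up to 10185961; 10,185,961 required, 10,188,435 in favor — approved.
Class II: 2/3 of 2228004 = 1485336; 1,485,336 required, 1,485,773 in favor — approved.
Class III: 3/4 of 8263983 = 6197987.25, rounded up to 6197988; 6,197,988 required, 6,197,139 in favor — not approved.

Not approved — the Class III shares did not give the required vote.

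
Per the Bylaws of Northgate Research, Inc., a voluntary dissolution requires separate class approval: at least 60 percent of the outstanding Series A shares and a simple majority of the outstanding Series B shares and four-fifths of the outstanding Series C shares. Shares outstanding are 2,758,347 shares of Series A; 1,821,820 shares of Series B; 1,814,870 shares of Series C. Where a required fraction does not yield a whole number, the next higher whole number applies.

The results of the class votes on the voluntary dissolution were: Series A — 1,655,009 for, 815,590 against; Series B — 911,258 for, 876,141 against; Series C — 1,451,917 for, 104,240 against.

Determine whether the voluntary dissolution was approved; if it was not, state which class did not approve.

Series A: 3/5 of 2758347 = 1655008.20, rounded up to 1655009; 1,655,009 required, 1,655,009 in favor — approved.
Series B: a majority of 1821820 is 910911; 910,911 required, 911,258 in favor — approved.
Series C: 4/5 of 1814870 = 1451896; 1,451,896 required, 1,451,917 in favor — approved.

Approved — every class gave the required vote.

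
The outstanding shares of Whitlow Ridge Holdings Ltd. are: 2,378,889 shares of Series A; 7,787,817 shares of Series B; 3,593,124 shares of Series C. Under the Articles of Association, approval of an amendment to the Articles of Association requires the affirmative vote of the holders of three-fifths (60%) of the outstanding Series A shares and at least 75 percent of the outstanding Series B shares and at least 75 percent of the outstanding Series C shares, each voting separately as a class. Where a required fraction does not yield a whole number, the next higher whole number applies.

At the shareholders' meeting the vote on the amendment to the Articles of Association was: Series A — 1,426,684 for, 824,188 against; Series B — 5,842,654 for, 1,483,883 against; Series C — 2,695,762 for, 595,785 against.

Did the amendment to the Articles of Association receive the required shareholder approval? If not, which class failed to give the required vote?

Not approved — the Series A shares did not give the required vote.

Series A: 3/5 of 2378889 = 1427333.40, rounded up to 1427334; 1,427,334 required, 1,426,684 in favor — not approved.
Series B: 3/4 of 7787817 = 5840862.75, rounded up to 5840863; 5,840,863 required, 5,842,654 in favor — approved.
Series C: 3/4 of 3593124 = 2694843; 2,694,843 required, 2,695,762 in favor — approved.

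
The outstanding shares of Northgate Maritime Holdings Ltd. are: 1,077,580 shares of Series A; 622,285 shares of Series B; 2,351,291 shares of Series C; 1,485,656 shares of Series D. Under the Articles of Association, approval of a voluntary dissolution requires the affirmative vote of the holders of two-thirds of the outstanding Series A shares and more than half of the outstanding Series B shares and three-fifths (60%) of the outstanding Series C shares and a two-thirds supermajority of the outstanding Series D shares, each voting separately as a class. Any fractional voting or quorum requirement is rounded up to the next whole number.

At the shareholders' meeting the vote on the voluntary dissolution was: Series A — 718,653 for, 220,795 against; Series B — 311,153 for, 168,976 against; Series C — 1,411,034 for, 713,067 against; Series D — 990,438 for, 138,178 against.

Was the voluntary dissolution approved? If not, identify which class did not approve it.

Approved — every class gave the required vote.

Series A: 2/3 of 1077580 = 718386.67, rounded up to 718387; 718,387 required, 718,653 in favor — approved.
Series B: a majority of 622285 is 311143; 311,143 required, 311,153 in favor — approved.
Series C: 3/5 of 2351291 = 1410774.60, rounded up to 1410775; 1,410,775 required, 1,411,034 in favor — approved.
Series D: 2/3 of 1485656 = 990437.33, rounded up to 990438; 990,438 required, 990,438 in favor — approved.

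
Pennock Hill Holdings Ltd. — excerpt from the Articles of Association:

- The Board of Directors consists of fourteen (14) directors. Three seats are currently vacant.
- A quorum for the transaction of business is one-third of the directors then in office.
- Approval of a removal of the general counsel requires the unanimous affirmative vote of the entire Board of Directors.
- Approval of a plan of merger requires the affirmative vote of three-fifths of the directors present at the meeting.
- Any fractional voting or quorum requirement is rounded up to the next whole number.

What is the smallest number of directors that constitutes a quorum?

1/3 of 11 = 3.67, rounded up to 4.

4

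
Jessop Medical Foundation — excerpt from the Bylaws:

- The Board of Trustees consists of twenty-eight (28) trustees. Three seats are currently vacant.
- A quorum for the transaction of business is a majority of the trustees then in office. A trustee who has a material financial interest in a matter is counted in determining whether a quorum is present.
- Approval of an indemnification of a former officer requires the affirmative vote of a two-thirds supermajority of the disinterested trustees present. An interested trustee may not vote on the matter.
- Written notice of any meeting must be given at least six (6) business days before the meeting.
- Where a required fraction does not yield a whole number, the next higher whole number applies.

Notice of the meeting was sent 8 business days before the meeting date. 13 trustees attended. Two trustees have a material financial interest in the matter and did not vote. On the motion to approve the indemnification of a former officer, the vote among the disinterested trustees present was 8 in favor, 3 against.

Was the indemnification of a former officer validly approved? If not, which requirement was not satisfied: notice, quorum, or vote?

Valid — all requirements satisfied.

Notice: 8 business days given; 6 required (8 ≥ 6). Satisfied.
Quorum: 13 present (interested trustees count toward quorum); quorum is 13. Satisfied.
Vote: the indemnification of a former officer requires two-thirds of the disinterested trustees present (13 − 2 = 11). 2/3 of 11 = 7.33, rounded up to 8, so 8 affirmative votes are needed; 8 voted in favor. Satisfied.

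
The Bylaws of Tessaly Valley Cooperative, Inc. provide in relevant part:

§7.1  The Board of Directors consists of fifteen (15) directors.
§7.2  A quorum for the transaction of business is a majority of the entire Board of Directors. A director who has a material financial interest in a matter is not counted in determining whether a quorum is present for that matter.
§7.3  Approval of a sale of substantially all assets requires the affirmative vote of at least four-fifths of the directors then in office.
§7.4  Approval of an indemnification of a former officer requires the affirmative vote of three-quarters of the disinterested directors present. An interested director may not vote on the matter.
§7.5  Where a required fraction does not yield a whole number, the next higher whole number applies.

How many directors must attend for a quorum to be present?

A majority of 15 is 8.

8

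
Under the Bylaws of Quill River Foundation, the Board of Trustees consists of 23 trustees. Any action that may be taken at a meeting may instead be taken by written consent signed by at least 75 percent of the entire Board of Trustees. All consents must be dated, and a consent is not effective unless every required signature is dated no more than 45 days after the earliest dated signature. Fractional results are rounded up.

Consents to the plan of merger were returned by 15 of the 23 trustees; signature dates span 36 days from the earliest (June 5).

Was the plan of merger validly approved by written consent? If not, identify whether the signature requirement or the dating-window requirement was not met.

Not effective — insufficient signatures.

Signatures required: at least 75 percent of 23 — 3/4 of 23 = 17.25, rounded up to 18, so 18 needed; 15 signed. Insufficient.
Dating window: the latest signature is 36 days after the earliest; the limit is 45 days. Within the window.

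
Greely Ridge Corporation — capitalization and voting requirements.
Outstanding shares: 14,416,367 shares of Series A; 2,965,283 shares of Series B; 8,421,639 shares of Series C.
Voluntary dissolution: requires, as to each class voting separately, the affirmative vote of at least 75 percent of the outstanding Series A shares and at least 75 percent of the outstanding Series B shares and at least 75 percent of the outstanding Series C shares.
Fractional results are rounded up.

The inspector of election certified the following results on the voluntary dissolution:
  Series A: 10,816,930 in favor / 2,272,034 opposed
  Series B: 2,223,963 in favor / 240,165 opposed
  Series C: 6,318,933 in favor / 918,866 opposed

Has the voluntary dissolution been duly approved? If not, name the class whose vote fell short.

Approved — every class gave the required vote.

Series A: 3/4 of 14416367 = 10812275.25, rounded up to 10812276; 10,812,276 required, 10,816,930 in favor — approved.
Series B: 3/4 of 2965283 = 2223962.25, rounded up to 2223963; 2,223,963 required, 2,223,963 in favor — approved.
Series C: 3/4 of 8421639 = 6316229.25, rounded up to 6316230; 6,316,230 required, 6,318,933 in favor — approved.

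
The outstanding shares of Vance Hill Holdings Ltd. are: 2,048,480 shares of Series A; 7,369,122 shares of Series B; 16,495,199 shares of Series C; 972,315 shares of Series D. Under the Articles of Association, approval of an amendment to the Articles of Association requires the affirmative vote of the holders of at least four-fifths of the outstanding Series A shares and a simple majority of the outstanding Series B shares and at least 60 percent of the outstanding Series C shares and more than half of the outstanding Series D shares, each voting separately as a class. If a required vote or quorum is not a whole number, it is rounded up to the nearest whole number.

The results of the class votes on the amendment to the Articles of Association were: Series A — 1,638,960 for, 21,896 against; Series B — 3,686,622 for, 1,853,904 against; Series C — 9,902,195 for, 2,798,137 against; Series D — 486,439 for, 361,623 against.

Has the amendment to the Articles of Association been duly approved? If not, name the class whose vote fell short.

Series A: 4/5 of 2048480 = 1638784; 1,638,784 required, 1,638,960 in favor — approved.
Series B: a majority of 7369122 is 3684562; 3,684,562 required, 3,686,622 in favor — approved.
Series C: 3/5 of 16495199 = 9897119.40, rounded up to 9897120; 9,897,120 required, 9,902,195 in favor — approved.
Series D: a majority of 972315 is 486158; 486,158 required, 486,439 in favor — approved.

Approved — every class gave the required vote.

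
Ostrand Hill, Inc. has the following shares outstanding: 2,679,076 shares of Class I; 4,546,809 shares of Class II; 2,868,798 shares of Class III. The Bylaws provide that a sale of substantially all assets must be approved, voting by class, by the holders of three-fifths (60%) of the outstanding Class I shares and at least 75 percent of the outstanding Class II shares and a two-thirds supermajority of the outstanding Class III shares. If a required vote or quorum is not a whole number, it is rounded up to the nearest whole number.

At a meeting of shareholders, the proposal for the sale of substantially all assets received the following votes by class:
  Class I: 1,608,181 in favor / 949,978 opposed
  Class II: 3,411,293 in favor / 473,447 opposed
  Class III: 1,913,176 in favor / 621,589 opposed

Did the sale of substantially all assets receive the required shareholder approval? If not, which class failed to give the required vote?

Approved — every class gave the required vote.

Class I: 3/5 of 2679076 = 1607445.60, rounded up to 1607446; 1,607,446 required, 1,608,181 in favor — approved.
Class II: 3/4 of 4546809 = 3410106.75, rounded up to 3410107; 3,410,107 required, 3,411,293 in favor — approved.
Class III: 2/3 of 2868798 = 1912532; 1,912,532 required, 1,913,176 in favor — approved.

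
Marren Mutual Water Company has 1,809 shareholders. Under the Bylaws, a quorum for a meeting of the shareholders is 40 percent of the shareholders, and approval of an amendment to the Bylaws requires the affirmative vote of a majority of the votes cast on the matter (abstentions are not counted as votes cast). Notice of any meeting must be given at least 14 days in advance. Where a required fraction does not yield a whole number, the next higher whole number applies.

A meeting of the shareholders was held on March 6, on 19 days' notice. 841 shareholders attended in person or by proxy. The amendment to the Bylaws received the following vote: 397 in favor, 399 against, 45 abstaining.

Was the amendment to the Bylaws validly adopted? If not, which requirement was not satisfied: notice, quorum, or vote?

Invalid — vote requirement not satisfied.

Notice: 19 days given; 14 required. Satisfied.
Quorum: 40% of 1,809 = 723.60, rounded up to 724; 841 present. Satisfied.
Vote: requires a majority of the votes cast (841 − 45 abstaining = 796); a majority of 796 is 399, so 399 needed; 397 in favor. Not satisfied.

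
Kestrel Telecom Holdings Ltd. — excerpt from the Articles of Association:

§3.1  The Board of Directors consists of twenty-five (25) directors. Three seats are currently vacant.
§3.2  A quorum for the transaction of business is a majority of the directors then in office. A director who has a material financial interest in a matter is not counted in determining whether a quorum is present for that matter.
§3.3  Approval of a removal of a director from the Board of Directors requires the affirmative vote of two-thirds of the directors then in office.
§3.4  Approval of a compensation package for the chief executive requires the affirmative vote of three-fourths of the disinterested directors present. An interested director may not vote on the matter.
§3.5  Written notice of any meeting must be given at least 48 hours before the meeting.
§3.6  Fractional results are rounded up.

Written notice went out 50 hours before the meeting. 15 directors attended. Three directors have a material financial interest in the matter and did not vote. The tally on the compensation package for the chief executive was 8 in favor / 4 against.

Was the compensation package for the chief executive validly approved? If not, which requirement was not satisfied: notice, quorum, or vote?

Notice: 50 hours given; 48 required (50 ≥ 48). Satisfied.
Quorum: 15 present, but the 3 interested directors do not count, leaving 12. Quorum is 12. Satisfied.
Vote: the compensation package for the chief executive requires three-fourths of the disinterested directors present (15 − 3 = 12). 3/4 of 12 = 9, so 9 affirmative votes are needed; 8 voted in favor. Not satisfied.

Invalid — vote requirement not satisfied.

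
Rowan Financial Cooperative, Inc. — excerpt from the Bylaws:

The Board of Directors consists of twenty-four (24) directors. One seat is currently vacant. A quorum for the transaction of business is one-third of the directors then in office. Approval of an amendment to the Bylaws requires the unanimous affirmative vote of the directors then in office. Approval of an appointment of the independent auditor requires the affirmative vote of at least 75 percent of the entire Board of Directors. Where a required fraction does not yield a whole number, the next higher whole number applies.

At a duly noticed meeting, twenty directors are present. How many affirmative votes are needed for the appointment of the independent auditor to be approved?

18

The appointment of the independent auditor requires three-fourths of the entire Board of Directors (24).
3/4 of 24 = 18.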